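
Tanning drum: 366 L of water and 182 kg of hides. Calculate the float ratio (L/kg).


2.0

Float ratio = water / hide weight
Ratio = 366 / 182 = 2.0


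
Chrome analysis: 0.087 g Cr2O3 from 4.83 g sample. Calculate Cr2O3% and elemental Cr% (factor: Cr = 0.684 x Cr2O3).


Cr2O3 = 1.80%
Cr = 1.23%


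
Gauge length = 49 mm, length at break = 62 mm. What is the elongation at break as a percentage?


26.5%

Extension = 62 - 49 = 13 mm
Elongation = 13 / 49 x 100 = 26.5%


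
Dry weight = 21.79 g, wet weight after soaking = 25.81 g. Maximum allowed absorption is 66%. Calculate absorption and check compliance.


WA = (25.81 - 21.79) / 21.79 x 100 = 18.4%
Maximum allowed: 66%
Compliant: Yes


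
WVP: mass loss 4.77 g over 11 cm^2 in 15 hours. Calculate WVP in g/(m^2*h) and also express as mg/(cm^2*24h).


WVP = 289.09 g/(m^2*h)
Daily rate = 693.82 mg/(cm^2*24h)

WVP = 4.77 / (11 x 15) x 10000 = 289.09 g/(m^2*h)
Mass loss in mg = 4.77 x 1000 = 4770 mg
Per cm^2 per 24h in mg: 4770 x 24 / (11 x 15) = 114480 / 165 = 693.82 mg/(cm^2*24h)


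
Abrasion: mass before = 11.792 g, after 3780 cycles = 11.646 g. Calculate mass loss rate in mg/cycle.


Mass loss = 11.792 - 11.646 = 0.146 g
Rate = 0.146 / 3780 x 1000 = 0.039 mg/cycle


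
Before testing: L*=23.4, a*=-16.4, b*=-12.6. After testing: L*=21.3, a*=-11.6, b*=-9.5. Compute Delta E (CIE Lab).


dL = 21.3 - 23.4 = -2.1
da = -11.6 - (-16.4) = 4.8
db = -9.5 - (-12.6) = 3.1
dE = sqrt((-2.1)^2 + (4.8)^2 + (3.1)^2) = 6.09


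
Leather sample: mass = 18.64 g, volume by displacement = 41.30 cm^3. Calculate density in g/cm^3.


0.451 g/cm^3

Density = mass / volume
Density = 18.64 / 41.30 = 0.451 g/cm^3


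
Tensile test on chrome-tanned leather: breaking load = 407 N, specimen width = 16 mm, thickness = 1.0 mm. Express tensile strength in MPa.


Cross-section = 16 x 1.0 = 16.0 mm^2
TS = 407 / 16.0 = 25.44 MPa
(1 N/mm^2 = 1 MPa)


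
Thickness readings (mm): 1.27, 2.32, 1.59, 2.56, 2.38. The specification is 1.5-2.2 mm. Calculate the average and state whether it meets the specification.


Sum = 10.12
Average = 10.12 / 5 = 2.02 mm
Specification range: 1.5 to 2.2 mm
Within spec: Yes


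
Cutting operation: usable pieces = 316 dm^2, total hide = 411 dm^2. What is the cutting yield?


Yield = usable / total x 100
Yield = 316 / 411 x 100 = 76.9%


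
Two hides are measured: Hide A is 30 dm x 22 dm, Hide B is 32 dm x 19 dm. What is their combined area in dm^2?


Hide A area = 30 x 22 = 660 dm^2
Hide B area = 32 x 19 = 608 dm^2
Total = 660 + 608 = 1268 dm^2


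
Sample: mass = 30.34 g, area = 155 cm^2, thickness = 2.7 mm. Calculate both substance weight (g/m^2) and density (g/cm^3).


SW = 30.34 / 155 x 10000 = 1957.4 g/m^2
Volume = 155 x 2.7 / 10 = 41.85 cm^3
Density = 30.34 / 41.85 = 0.725 g/cm^3


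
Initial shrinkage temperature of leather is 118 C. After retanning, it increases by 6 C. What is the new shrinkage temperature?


New Ts = 118 + 6 = 124 C


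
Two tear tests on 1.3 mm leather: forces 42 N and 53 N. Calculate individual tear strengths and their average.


Tear 1 = 32.3 N/mm
Tear 2 = 40.8 N/mm
Average = 36.6 N/mm


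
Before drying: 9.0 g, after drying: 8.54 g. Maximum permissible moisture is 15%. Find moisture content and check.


MC = (9.0 - 8.54) / 9.0 x 100 = 5.1%
Maximum: 15%
Acceptable: Yes


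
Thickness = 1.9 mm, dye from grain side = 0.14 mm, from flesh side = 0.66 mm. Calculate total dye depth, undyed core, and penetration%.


Total dyed = 0.80 mm
Undyed core = 1.10 mm
Penetration = 42.1%

Total dyed = 0.14 + 0.66 = 0.80 mm
Undyed core = 1.9 - 0.80 = 1.10 mm
Penetration = 0.80 / 1.9 x 100 = 42.1%


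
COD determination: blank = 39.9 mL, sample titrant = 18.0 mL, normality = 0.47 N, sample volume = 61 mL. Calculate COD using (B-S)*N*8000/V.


COD = (39.9 - 18.0) x 0.47 x 8000 / 61
COD = 21.9 x 0.47 x 8000 / 61
COD = 1349.9 mg/L


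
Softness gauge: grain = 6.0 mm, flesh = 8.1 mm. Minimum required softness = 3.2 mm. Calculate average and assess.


Average = (6.0 + 8.1) / 2 = 7.05 mm
Minimum = 3.2 mm
Meets requirement: Yes


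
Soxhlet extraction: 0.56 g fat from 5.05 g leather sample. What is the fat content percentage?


11.1%


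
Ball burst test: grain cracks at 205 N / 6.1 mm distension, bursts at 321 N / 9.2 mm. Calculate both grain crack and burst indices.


Crack index = 205 / 6.1 = 33.6 N/mm
Burst index = 321 / 9.2 = 34.9 N/mm


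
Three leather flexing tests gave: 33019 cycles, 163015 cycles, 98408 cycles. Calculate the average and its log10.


Average = 98147 cycles
log10 = 4.99

Average = (33019 + 163015 + 98408) / 3 = 98147 cycles
log10(98147) = 4.99


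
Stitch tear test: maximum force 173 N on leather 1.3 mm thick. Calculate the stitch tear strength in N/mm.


Stitch tear strength = force / thickness
STS = 173 / 1.3 = 133.1 N/mm


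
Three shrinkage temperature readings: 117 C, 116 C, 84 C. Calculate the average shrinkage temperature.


Average = (117 + 116 + 84) / 3
Average = 317 / 3 = 105.7 C


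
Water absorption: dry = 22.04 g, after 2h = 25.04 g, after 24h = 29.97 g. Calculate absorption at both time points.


WA (2h) = (25.04 - 22.04) / 22.04 x 100 = 13.6%
WA (24h) = (29.97 - 22.04) / 22.04 x 100 = 36.0%


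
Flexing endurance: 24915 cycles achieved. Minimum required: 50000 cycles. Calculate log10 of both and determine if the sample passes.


Achieved: log10 = 4.40
Required: log10 = 4.70
Passes: No

log10(24915) = 4.40
log10(50000) = 4.70
Passes: No


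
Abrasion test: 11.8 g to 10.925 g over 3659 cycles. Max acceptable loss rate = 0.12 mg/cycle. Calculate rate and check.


Rate = 0.239 mg/cycle
Passes: No

Loss = 11.8 - 10.925 = 0.875 g
Rate = 0.875 g / 3659 cycles x 1000 = 0.239 mg/cycle
Max = 0.12 mg/cycle
Passes: No


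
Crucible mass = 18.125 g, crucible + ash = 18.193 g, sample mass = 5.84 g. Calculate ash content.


Ash mass = 18.193 - 18.125 = 0.068 g
Ash% = 0.068 / 5.84 x 100 = 1.16%


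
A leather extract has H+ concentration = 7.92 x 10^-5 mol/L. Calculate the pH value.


pH = -log10[H+]
pH = -log10(7.92 x 10^-5) = 4.10


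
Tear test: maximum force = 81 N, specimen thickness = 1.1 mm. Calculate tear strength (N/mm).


Tear strength = force / thickness
Tear = 81 / 1.1 = 73.6 N/mm


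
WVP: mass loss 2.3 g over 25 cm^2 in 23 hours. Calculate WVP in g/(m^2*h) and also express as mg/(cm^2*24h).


WVP = 40.00 g/(m^2*h)
Daily rate = 96.00 mg/(cm^2*24h)


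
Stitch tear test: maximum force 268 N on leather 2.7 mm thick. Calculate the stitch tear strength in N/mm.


Stitch tear strength = force / thickness
STS = 268 / 2.7 = 99.3 N/mm


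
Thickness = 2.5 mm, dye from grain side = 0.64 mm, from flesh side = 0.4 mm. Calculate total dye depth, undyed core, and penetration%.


Total dyed = 1.04 mm
Undyed core = 1.46 mm
Penetration = 41.6%


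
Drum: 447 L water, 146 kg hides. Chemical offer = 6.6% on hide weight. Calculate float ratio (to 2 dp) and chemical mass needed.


Float ratio = 447 / 146 = 3.06
Chemical = 146 x 6.6 / 100 = 9.636 kg


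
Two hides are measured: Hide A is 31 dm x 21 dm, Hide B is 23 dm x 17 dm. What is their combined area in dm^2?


1042 dm^2


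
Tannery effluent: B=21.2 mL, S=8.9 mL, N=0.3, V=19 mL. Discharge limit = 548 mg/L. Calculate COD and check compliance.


COD = 1553.7 mg/L
Compliant: No


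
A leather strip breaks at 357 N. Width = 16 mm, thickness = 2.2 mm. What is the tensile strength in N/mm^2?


Cross-sectional area = 16 x 2.2 = 35.2 mm^2
Tensile strength = 357 / 35.2 = 10.14 N/mm^2


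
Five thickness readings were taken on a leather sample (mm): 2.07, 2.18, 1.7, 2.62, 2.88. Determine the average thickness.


2.29 mm

Sum = 2.07 + 2.18 + 1.7 + 2.62 + 2.88 = 11.45
Average = 11.45 / 5 = 2.29 mm


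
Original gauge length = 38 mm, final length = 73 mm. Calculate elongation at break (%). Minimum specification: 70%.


Elongation = 92.1%
Meets spec: Yes


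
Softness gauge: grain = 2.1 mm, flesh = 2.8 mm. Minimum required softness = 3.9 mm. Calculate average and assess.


Average = (2.1 + 2.8) / 2 = 2.45 mm
Minimum = 3.9 mm
Meets requirement: No


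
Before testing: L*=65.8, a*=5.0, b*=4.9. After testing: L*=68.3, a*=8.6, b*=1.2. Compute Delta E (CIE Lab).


Delta E = 5.74

dL = 68.3 - 65.8 = 2.5
da = 8.6 - 5.0 = 3.6
db = 1.2 - 4.9 = -3.7
dE = sqrt((2.5)^2 + (3.6)^2 + (-3.7)^2) = 5.74


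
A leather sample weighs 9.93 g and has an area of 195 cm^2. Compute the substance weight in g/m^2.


Substance weight = mass / area x 10000
SW = 9.93 / 195 x 10000
SW = 509.2 g/m^2


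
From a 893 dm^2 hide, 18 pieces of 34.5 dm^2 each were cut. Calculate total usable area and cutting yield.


Total usable = 18 x 34.5 = 621.0 dm^2
Yield = 621.0 / 893 x 100 = 69.5%


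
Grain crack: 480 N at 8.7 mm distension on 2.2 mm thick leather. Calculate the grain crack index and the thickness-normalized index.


Crack index = 480 / 8.7 = 55.2 N/mm
Normalized = 55.2 / 2.2 = 25.1 N/mm per mm


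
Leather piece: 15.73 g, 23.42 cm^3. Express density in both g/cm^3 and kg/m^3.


Density = 15.73 / 23.42 = 0.672 g/cm^3
Convert: 0.672 x 1000 = 672 kg/m^3


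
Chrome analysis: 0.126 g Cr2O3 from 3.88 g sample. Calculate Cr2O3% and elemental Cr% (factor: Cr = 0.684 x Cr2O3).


Cr2O3 = 3.25%
Cr = 2.22%

Cr2O3% = 0.126 / 3.88 x 100 = 3.25%
Cr% = 3.25 x 0.684 = 2.22%


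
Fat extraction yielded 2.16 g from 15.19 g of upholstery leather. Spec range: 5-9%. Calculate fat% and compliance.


Fat% = 2.16 / 15.19 x 100 = 14.2%
Spec range: 5-9%
Compliant: No


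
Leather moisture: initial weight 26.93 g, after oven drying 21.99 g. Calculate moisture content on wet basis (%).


18.3%


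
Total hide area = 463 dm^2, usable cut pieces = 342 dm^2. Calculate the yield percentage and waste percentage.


Yield = 342 / 463 x 100 = 73.9%
Waste = 463 - 342 = 121 dm^2
Waste% = 100 - 73.9 = 26.1%


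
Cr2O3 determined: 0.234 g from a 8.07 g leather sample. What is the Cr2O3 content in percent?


Cr2O3% = 0.234 / 8.07 x 100
Cr2O3% = 2.90%


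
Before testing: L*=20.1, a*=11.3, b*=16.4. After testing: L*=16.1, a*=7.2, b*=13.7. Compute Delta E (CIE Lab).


dL = 16.1 - 20.1 = -4.0
da = 7.2 - 11.3 = -4.1
db = 13.7 - 16.4 = -2.7
dE = sqrt((-4.0)^2 + (-4.1)^2 + (-2.7)^2) = 6.33


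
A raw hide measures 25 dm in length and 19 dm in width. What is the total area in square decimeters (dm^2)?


Area = length x width
Area = 25 x 19 = 475 dm^2


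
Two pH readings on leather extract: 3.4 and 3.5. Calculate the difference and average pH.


Difference = |3.4 - 3.5| = 0.1
Average = (3.4 + 3.5) / 2 = 3.45


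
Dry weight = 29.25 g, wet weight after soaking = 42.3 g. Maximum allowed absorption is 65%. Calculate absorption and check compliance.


WA = (42.3 - 29.25) / 29.25 x 100 = 44.6%
Maximum allowed: 65%
Compliant: Yes


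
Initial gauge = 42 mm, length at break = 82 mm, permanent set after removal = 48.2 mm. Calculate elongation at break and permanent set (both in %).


Elongation at break = (82 - 42) / 42 x 100 = 95.2%
Permanent set = (48.2 - 42) / 42 x 100 = 14.8%


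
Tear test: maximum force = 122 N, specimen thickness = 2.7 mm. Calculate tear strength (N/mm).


Tear strength = force / thickness
Tear = 122 / 2.7 = 45.2 N/mm


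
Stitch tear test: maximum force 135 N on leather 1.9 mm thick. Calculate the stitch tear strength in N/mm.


Stitch tear strength = force / thickness
STS = 135 / 1.9 = 71.1 N/mm


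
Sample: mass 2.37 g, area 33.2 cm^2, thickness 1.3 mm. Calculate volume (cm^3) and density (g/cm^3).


Volume = 4.316 cm^3
Density = 0.549 g/cm^3


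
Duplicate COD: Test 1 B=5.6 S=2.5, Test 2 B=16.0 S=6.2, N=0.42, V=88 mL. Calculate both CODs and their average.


COD1 = 118.4 mg/L
COD2 = 374.2 mg/L
Average = 246.3 mg/L

COD1 = (5.6 - 2.5) x 0.42 x 8000 / 88 = 118.4 mg/L
COD2 = (16.0 - 6.2) x 0.42 x 8000 / 88 = 374.2 mg/L
Average = (118.4 + 374.2) / 2 = 246.3 mg/L


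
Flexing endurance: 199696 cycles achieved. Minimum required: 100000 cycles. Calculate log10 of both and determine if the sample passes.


Achieved: log10 = 5.30
Required: log10 = 5.00
Passes: Yes

log10(199696) = 5.30
log10(100000) = 5.00
Passes: Yes


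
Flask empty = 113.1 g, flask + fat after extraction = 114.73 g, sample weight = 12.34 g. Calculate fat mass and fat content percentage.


Fat mass = 1.63 g
Fat content = 13.2%


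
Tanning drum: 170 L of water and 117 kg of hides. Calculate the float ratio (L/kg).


1.5


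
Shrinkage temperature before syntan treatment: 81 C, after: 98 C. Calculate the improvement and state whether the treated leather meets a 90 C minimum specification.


Improvement = 17 C
Meets 90 C spec: Yes


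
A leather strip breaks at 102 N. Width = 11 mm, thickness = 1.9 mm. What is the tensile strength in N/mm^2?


4.88 N/mm^2

Cross-sectional area = 11 x 1.9 = 20.9 mm^2
Tensile strength = 102 / 20.9 = 4.88 N/mm^2


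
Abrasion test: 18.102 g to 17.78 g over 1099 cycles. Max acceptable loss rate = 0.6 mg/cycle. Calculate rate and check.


Rate = 0.293 mg/cycle
Passes: Yes

Loss = 18.102 - 17.78 = 0.322 g
Rate = 0.322 g / 1099 cycles x 1000 = 0.293 mg/cycle
Max = 0.6 mg/cycle
Passes: Yes


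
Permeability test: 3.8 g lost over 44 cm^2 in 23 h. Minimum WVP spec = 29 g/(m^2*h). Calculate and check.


WVP = 3.8 / (44 x 23) x 10000 = 37.55 g/(m^2*h)
Minimum: 29 g/(m^2*h)
Meets spec: Yes


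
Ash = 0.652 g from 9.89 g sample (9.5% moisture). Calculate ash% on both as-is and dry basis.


As-is ash = 6.59%
Dry-basis ash = 7.28%

As-is ash% = 0.652 / 9.89 x 100 = 6.59%
Dry mass = 9.89 x (100 - 9.5) / 100 = 8.95045 g
Dry-basis ash% = 0.652 / 8.95045 x 100 = 7.28%


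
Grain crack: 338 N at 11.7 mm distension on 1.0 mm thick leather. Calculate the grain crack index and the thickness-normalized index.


Crack index = 28.9 N/mm
Normalized index = 28.9 N/mm per mm


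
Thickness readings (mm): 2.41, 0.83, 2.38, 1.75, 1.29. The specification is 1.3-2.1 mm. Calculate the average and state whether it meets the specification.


Average = 1.73 mm
Within specification: Yes


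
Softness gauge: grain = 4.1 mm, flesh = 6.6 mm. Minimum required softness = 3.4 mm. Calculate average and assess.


Average softness = 5.35 mm
Meets requirement: Yes


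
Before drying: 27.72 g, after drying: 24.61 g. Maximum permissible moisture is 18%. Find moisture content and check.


Moisture content = 11.2%
Acceptable: Yes

MC = (27.72 - 24.61) / 27.72 x 100 = 11.2%
Maximum: 18%
Acceptable: Yes


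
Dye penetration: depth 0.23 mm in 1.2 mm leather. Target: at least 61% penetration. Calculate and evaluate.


Penetration = 19.2%
Meets target: No


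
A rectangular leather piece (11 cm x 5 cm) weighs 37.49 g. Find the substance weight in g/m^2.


Area = 11 x 5 = 55 cm^2
SW = 37.49 / 55 x 10000 = 6816.4 g/m^2


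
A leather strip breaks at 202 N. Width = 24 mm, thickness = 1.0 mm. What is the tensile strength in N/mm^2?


Cross-sectional area = 24 x 1.0 = 24.0 mm^2
Tensile strength = 202 / 24.0 = 8.42 N/mm^2


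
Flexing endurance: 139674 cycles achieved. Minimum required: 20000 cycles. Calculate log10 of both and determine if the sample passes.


Achieved: log10 = 5.15
Required: log10 = 4.30
Passes: Yes

log10(139674) = 5.15
log10(20000) = 4.30
Passes: Yes


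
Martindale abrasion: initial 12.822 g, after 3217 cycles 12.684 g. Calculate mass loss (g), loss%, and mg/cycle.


Mass loss = 0.138 g
Loss = 1.08%
Rate = 0.043 mg/cycle

Loss = 12.822 - 12.684 = 0.138 g
Loss% = 0.138 / 12.822 x 100 = 1.08%
Rate = 0.138 / 3217 x 1000 = 0.043 mg/cycle


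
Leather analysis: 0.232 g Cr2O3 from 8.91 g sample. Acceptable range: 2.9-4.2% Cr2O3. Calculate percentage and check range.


Cr2O3 = 2.60%
Within range: No

Cr2O3% = 0.232 / 8.91 x 100 = 2.60%
Acceptable range: 2.9 to 4.2%
Within range: No


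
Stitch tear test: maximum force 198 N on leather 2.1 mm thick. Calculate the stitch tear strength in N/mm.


94.3 N/mm

Stitch tear strength = force / thickness
STS = 198 / 2.1 = 94.3 N/mm


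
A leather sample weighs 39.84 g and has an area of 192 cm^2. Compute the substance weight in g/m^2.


2075.0 g/m^2

Substance weight = mass / area x 10000
SW = 39.84 / 192 x 10000
SW = 2075.0 g/m^2


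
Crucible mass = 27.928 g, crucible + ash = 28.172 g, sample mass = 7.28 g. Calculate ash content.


Ash mass = 28.172 - 27.928 = 0.244 g
Ash% = 0.244 / 7.28 x 100 = 3.35%


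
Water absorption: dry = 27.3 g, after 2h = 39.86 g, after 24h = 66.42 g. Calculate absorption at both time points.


WA (2h) = (39.86 - 27.3) / 27.3 x 100 = 46.0%
WA (24h) = (66.42 - 27.3) / 27.3 x 100 = 143.3%


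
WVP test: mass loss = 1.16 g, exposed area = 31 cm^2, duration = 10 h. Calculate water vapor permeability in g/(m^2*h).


WVP = mass_loss / (area x time) x 10000
WVP = 1.16 / (31 x 10) x 10000
WVP = 1.16 / 310 x 10000 = 37.42 g/(m^2*h)


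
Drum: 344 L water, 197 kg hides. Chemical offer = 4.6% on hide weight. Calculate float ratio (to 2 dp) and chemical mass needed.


Float ratio = 1.75
Chemical needed = 9.062 kg

Float ratio = 344 / 197 = 1.75
Chemical = 197 x 4.6 / 100 = 9.062 kg


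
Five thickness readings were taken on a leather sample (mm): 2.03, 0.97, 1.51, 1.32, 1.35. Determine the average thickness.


Sum = 2.03 + 0.97 + 1.51 + 1.32 + 1.35 = 7.18
Average = 7.18 / 5 = 1.44 mm


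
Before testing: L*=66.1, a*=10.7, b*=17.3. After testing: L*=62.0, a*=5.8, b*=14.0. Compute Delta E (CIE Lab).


Delta E = 7.19


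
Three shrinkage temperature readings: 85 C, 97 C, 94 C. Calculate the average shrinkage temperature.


Average = (85 + 97 + 94) / 3
Average = 276 / 3 = 92.0 C


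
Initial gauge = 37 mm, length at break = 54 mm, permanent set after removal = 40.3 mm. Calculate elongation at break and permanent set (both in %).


Elongation at break = 45.9%
Permanent set = 8.9%


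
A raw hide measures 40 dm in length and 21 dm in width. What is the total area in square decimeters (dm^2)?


Area = length x width
Area = 40 x 21 = 840 dm^2


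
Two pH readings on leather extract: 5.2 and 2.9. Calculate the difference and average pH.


Difference = |5.2 - 2.9| = 2.3
Average = (5.2 + 2.9) / 2 = 4.05


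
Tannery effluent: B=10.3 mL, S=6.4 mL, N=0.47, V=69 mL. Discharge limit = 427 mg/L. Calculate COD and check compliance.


COD = 212.5 mg/L
Compliant: Yes

COD = (10.3 - 6.4) x 0.47 x 8000 / 69 = 212.5 mg/L
Limit: 427 mg/L
Compliant: Yes


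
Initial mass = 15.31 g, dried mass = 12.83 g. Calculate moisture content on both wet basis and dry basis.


Moisture lost = 15.31 - 12.83 = 2.48 g
Wet basis MC = 2.48 / 15.31 x 100 = 16.2%
Dry basis MC = 2.48 / 12.83 x 100 = 19.3%


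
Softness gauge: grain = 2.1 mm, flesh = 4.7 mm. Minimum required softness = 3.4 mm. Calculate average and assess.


Average softness = 3.40 mm
Meets requirement: Yes


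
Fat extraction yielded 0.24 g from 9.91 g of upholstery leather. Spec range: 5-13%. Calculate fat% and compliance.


Fat content = 2.4%
Compliant: No

Fat% = 0.24 / 9.91 x 100 = 2.4%
Spec range: 5-13%
Compliant: No


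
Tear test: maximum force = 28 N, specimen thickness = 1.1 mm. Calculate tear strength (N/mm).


Tear strength = force / thickness
Tear = 28 / 1.1 = 25.5 N/mm


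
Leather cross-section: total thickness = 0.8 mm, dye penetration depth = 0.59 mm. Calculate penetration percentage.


Penetration% = 0.59 / 0.8 x 100
Penetration = 73.8%


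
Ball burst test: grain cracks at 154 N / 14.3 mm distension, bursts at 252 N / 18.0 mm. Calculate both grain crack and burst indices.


Crack index = 10.8 N/mm
Burst index = 14.0 N/mm

Crack index = 154 / 14.3 = 10.8 N/mm
Burst index = 252 / 18.0 = 14.0 N/mm


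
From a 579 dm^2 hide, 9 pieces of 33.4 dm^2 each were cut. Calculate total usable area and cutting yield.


Total usable = 9 x 33.4 = 300.6 dm^2
Yield = 300.6 / 579 x 100 = 51.9%


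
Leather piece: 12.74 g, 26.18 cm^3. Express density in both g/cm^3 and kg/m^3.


0.487 g/cm^3
487 kg/m^3


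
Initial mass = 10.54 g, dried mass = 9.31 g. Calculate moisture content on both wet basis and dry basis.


Wet basis = 11.7%
Dry basis = 13.2%


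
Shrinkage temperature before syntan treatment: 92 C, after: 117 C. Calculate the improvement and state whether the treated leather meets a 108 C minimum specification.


Improvement = 117 - 92 = 25 C
Spec check: 117 C >= 108 C? Yes


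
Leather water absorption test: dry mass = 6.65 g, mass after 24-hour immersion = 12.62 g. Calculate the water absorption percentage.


Water absorbed = 12.62 - 6.65 = 5.97 g
WA% = 5.97 / 6.65 x 100 = 89.8%


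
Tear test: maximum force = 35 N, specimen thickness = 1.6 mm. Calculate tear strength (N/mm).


21.9 N/mm

Tear strength = force / thickness
Tear = 35 / 1.6 = 21.9 N/mm


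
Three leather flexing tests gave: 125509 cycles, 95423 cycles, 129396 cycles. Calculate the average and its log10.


Average = 116776 cycles
log10 = 5.07

Average = (125509 + 95423 + 129396) / 3 = 116776 cycles
log10(116776) = 5.07


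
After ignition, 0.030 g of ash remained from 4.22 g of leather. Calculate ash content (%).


0.71%


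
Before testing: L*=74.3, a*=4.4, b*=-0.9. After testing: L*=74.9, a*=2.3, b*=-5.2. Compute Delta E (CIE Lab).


Delta E = 4.82

dL = 74.9 - 74.3 = 0.6
da = 2.3 - 4.4 = -2.1
db = -5.2 - (-0.9) = -4.3
dE = sqrt((0.6)^2 + (-2.1)^2 + (-4.3)^2) = 4.82


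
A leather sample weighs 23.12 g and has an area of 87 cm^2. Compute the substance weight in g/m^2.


2657.5 g/m^2

Substance weight = mass / area x 10000
SW = 23.12 / 87 x 10000
SW = 2657.5 g/m^2


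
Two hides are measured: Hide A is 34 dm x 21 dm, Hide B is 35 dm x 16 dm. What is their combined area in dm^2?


Hide A area = 34 x 21 = 714 dm^2
Hide B area = 35 x 16 = 560 dm^2
Total = 714 + 560 = 1274 dm^2


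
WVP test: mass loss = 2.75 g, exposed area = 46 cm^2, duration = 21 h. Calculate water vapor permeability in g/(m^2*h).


WVP = mass_loss / (area x time) x 10000
WVP = 2.75 / (46 x 21) x 10000
WVP = 2.75 / 966 x 10000 = 28.47 g/(m^2*h)


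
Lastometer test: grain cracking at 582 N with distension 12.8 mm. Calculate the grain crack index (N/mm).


Grain crack index = force / distension
Index = 582 / 12.8 = 45.5 N/mm


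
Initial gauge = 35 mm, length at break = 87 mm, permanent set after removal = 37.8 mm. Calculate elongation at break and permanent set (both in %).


Elongation at break = 148.6%
Permanent set = 8.0%

Elongation at break = (87 - 35) / 35 x 100 = 148.6%
Permanent set = (37.8 - 35) / 35 x 100 = 8.0%


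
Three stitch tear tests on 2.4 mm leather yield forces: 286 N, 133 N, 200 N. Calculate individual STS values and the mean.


STS1 = 286 / 2.4 = 119.2 N/mm
STS2 = 133 / 2.4 = 55.4 N/mm
STS3 = 200 / 2.4 = 83.3 N/mm
Mean = (119.2 + 55.4 + 83.3) / 3 = 86.0 N/mm


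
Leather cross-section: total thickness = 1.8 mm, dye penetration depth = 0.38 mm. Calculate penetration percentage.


21.1%


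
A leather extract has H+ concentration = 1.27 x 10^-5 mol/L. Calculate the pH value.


pH = -log10[H+]
pH = -log10(1.27 x 10^-5) = 4.90


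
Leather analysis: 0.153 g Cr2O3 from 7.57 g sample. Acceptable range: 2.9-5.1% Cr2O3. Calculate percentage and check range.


Cr2O3% = 0.153 / 7.57 x 100 = 2.02%
Acceptable range: 2.9 to 5.1%
Within range: No


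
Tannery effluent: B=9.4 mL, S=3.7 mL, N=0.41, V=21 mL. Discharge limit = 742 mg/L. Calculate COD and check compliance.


COD = (9.4 - 3.7) x 0.41 x 8000 / 21 = 890.3 mg/L
Limit: 742 mg/L
Compliant: No


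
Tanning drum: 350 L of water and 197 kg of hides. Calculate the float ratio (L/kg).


1.8

Float ratio = water / hide weight
Ratio = 350 / 197 = 1.8


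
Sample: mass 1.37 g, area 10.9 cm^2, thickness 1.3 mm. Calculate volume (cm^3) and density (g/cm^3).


Volume = 1.417 cm^3
Density = 0.967 g/cm^3

Thickness in cm = 1.3 / 10 = 0.13 cm
Volume = 10.9 x 0.13 = 1.417 cm^3
Density = 1.37 / 1.417 = 0.967 g/cm^3


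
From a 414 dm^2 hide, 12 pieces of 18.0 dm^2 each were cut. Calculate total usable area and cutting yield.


Total usable = 12 x 18.0 = 216.0 dm^2
Yield = 216.0 / 414 x 100 = 52.2%


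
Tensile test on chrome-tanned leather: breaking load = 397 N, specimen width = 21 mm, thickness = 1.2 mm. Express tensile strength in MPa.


15.75 MPa

Cross-section = 21 x 1.2 = 25.2 mm^2
TS = 397 / 25.2 = 15.75 MPa
(1 N/mm^2 = 1 MPa)


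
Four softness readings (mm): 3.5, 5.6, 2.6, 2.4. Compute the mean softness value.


3.53 mm

Sum = 3.5 + 5.6 + 2.6 + 2.4
Mean = 14.1 / 4 = 3.53 mm


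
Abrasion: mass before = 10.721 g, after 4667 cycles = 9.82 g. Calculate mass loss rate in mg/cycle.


Mass loss = 10.721 - 9.82 = 0.901 g
Rate = 0.901 / 4667 x 1000 = 0.193 mg/cycle


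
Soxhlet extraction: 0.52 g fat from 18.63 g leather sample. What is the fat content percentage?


Fat content = 0.52 / 18.63 x 100
Fat = 2.8%


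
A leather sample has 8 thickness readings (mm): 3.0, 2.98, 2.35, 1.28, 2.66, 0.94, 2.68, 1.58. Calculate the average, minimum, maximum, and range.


Sum = 17.47
Average = 17.47 / 8 = 2.18 mm
Minimum = 0.94 mm
Maximum = 3.0 mm
Range = 3.0 - 0.94 = 2.06 mm


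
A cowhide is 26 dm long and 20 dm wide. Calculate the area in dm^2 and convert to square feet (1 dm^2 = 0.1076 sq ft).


520 dm^2
55.95 sq ft


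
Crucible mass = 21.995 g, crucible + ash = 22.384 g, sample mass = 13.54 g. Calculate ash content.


Ash mass = 22.384 - 21.995 = 0.389 g
Ash% = 0.389 / 13.54 x 100 = 2.87%


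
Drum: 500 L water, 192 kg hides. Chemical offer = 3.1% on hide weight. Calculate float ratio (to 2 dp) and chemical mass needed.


Float ratio = 2.60
Chemical needed = 5.952 kg

Float ratio = 500 / 192 = 2.60
Chemical = 192 x 3.1 / 100 = 5.952 kg


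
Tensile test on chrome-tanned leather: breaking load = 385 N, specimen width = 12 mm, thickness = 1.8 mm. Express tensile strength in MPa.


Cross-section = 12 x 1.8 = 21.6 mm^2
TS = 385 / 21.6 = 17.82 MPa
(1 N/mm^2 = 1 MPa)


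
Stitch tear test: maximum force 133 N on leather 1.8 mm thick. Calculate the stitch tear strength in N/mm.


Stitch tear strength = force / thickness
STS = 133 / 1.8 = 73.9 N/mm


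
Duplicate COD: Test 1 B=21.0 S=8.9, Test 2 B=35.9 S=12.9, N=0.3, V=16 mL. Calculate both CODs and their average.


COD1 = (21.0 - 8.9) x 0.3 x 8000 / 16 = 1815.0 mg/L
COD2 = (35.9 - 12.9) x 0.3 x 8000 / 16 = 3450.0 mg/L
Average = (1815.0 + 3450.0) / 2 = 2632.5 mg/L


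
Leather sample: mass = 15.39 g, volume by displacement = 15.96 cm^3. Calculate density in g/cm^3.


0.964 g/cm^3

Density = mass / volume
Density = 15.39 / 15.96 = 0.964 g/cm^3


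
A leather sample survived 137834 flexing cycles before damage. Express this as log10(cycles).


5.14

log10(137834) = 5.14


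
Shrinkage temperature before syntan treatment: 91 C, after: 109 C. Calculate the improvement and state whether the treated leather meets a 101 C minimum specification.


Improvement = 18 C
Meets 101 C spec: Yes


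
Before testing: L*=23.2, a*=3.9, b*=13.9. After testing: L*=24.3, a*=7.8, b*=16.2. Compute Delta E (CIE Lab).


Delta E = 4.66


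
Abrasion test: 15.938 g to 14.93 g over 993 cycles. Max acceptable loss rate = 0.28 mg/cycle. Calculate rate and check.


Rate = 1.015 mg/cycle
Passes: No


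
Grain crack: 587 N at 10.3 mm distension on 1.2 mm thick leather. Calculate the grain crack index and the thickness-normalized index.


Crack index = 587 / 10.3 = 57.0 N/mm
Normalized = 57.0 / 1.2 = 47.5 N/mm per mm


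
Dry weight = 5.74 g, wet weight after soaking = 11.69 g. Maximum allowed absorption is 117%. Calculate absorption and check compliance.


Absorption = 103.7%
Compliant: Yes


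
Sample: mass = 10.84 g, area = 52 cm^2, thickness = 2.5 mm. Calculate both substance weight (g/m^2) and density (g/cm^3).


SW = 10.84 / 52 x 10000 = 2084.6 g/m^2
Volume = 52 x 2.5 / 10 = 13.00 cm^3
Density = 10.84 / 13.00 = 0.834 g/cm^3


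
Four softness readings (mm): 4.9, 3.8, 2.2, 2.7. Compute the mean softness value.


3.40 mm

Sum = 4.9 + 3.8 + 2.2 + 2.7
Mean = 13.6 / 4 = 3.40 mm


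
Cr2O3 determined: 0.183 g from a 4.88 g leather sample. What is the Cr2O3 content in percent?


Cr2O3% = 0.183 / 4.88 x 100
Cr2O3% = 3.75%


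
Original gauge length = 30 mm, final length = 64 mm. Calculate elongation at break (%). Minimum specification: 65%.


Extension = 64 - 30 = 34 mm
Elongation = 34 / 30 x 100 = 113.3%
Minimum required: 65%
Meets specification: Yes


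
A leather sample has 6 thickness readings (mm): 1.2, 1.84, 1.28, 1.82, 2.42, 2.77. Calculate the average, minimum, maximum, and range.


Sum = 11.33
Average = 11.33 / 6 = 1.89 mm
Minimum = 1.2 mm
Maximum = 2.77 mm
Range = 2.77 - 1.2 = 1.57 mm


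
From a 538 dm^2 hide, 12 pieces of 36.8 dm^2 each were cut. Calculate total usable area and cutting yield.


Usable area = 441.6 dm^2
Yield = 82.1%


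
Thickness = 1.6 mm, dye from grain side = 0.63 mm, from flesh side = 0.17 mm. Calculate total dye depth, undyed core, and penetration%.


Total dyed = 0.63 + 0.17 = 0.80 mm
Undyed core = 1.6 - 0.80 = 0.80 mm
Penetration = 0.80 / 1.6 x 100 = 50.0%


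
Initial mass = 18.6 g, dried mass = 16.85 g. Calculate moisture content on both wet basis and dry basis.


Wet basis = 9.4%
Dry basis = 10.4%


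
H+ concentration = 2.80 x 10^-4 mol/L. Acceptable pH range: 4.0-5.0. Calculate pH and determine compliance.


pH = 3.55
Compliant: No

pH = -log10(2.80 x 10^-4) = 3.55
Range: 4.0 to 5.0
Compliant: No


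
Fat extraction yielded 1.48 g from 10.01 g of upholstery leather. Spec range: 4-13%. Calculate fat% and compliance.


Fat% = 1.48 / 10.01 x 100 = 14.8%
Spec range: 4-13%
Compliant: No


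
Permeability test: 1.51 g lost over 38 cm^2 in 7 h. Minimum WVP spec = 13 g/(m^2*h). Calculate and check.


WVP = 56.77 g/(m^2*h)
Meets specification: Yes


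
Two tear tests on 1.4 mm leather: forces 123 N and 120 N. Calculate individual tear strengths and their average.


Tear 1 = 87.9 N/mm
Tear 2 = 85.7 N/mm
Average = 86.8 N/mm


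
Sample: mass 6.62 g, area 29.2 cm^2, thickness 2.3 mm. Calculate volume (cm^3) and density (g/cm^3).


Thickness in cm = 2.3 / 10 = 0.23 cm
Volume = 29.2 x 0.23 = 6.716 cm^3
Density = 6.62 / 6.716 = 0.986 g/cm^3


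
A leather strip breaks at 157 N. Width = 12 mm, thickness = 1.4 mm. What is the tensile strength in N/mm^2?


Cross-sectional area = 12 x 1.4 = 16.8 mm^2
Tensile strength = 157 / 16.8 = 9.35 N/mm^2


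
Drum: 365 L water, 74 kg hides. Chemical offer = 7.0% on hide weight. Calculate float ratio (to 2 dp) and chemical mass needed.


Float ratio = 365 / 74 = 4.93
Chemical = 74 x 7.0 / 100 = 5.18 kg


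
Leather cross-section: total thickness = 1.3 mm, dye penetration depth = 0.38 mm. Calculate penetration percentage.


29.2%

Penetration% = 0.38 / 1.3 x 100
Penetration = 29.2%


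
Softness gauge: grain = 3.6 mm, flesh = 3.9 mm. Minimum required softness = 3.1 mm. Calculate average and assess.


Average = (3.6 + 3.9) / 2 = 3.75 mm
Minimum = 3.1 mm
Meets requirement: Yes


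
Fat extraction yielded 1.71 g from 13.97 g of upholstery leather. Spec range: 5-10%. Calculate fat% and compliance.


Fat content = 12.2%
Compliant: No

Fat% = 1.71 / 13.97 x 100 = 12.2%
Spec range: 5-10%
Compliant: No


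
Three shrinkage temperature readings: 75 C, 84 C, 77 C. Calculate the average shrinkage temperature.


78.7 C

Average = (75 + 84 + 77) / 3
Average = 236 / 3 = 78.7 C


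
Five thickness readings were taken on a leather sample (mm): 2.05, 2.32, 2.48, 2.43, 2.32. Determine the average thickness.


Sum = 2.05 + 2.32 + 2.48 + 2.43 + 2.32 = 11.60
Average = 11.60 / 5 = 2.32 mm


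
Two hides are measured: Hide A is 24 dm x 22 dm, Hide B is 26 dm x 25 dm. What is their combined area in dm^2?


1178 dm^2

Hide A area = 24 x 22 = 528 dm^2
Hide B area = 26 x 25 = 650 dm^2
Total = 528 + 650 = 1178 dm^2


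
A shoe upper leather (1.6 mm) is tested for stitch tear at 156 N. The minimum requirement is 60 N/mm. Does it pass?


STS = 97.5 N/mm
Passes: Yes

STS = 156 / 1.6 = 97.5 N/mm
Minimum required: 60 N/mm
Passes: Yes


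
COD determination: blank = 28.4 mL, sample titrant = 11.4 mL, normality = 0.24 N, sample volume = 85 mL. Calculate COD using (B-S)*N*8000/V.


384.0 mg/L


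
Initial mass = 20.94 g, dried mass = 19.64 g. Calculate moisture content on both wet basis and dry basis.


Moisture lost = 20.94 - 19.64 = 1.30 g
Wet basis MC = 1.30 / 20.94 x 100 = 6.2%
Dry basis MC = 1.30 / 19.64 x 100 = 6.6%


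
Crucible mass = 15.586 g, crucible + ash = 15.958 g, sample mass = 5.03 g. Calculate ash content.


Ash mass = 15.958 - 15.586 = 0.372 g
Ash% = 0.372 / 5.03 x 100 = 7.40%


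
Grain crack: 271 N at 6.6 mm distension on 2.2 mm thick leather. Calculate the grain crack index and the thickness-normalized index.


Crack index = 271 / 6.6 = 41.1 N/mm
Normalized = 41.1 / 2.2 = 18.7 N/mm per mm


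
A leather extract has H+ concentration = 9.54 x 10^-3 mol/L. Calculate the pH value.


pH = 2.02


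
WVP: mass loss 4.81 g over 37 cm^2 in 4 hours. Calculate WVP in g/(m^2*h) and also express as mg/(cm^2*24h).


WVP = 325.00 g/(m^2*h)
Daily rate = 780.00 mg/(cm^2*24h)


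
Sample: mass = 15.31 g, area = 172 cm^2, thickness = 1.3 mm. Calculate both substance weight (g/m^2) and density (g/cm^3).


SW = 15.31 / 172 x 10000 = 890.1 g/m^2
Volume = 172 x 1.3 / 10 = 22.36 cm^3
Density = 15.31 / 22.36 = 0.685 g/cm^3


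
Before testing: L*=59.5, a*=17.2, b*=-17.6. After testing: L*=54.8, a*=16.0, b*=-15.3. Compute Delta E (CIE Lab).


dL = 54.8 - 59.5 = -4.7
da = 16.0 - 17.2 = -1.2
db = -15.3 - (-17.6) = 2.3
dE = sqrt((-4.7)^2 + (-1.2)^2 + (2.3)^2) = 5.37


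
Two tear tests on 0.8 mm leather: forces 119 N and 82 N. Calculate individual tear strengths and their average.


Tear 1 = 119 / 0.8 = 148.8 N/mm
Tear 2 = 82 / 0.8 = 102.5 N/mm
Average = (148.8 + 102.5) / 2 = 125.7 N/mm


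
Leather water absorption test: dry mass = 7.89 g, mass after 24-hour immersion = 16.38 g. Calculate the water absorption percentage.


Water absorbed = 16.38 - 7.89 = 8.49 g
WA% = 8.49 / 7.89 x 100 = 107.6%


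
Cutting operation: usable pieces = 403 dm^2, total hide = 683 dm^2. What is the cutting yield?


59.0%


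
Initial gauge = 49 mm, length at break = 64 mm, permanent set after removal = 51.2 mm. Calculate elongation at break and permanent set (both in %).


Elongation at break = (64 - 49) / 49 x 100 = 30.6%
Permanent set = (51.2 - 49) / 49 x 100 = 4.5%


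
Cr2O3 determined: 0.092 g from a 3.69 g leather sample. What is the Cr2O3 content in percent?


2.49%

Cr2O3% = 0.092 / 3.69 x 100
Cr2O3% = 2.49%


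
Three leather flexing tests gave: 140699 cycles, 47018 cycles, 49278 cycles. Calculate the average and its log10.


Average = (140699 + 47018 + 49278) / 3 = 78998 cycles
log10(78998) = 4.90


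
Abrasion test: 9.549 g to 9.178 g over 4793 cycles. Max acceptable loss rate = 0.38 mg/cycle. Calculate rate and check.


Rate = 0.077 mg/cycle
Passes: Yes


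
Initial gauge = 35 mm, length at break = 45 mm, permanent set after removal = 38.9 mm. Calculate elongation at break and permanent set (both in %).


Elongation at break = (45 - 35) / 35 x 100 = 28.6%
Permanent set = (38.9 - 35) / 35 x 100 = 11.1%


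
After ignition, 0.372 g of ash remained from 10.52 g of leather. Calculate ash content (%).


Ash% = 0.372 / 10.52 x 100
Ash% = 3.54%


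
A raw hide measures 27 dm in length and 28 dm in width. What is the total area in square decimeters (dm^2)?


756 dm^2


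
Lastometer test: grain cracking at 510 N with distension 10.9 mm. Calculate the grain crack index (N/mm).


Grain crack index = force / distension
Index = 510 / 10.9 = 46.8 N/mm


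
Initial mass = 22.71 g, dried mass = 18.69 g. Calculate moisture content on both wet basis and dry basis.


Moisture lost = 22.71 - 18.69 = 4.02 g
Wet basis MC = 4.02 / 22.71 x 100 = 17.7%
Dry basis MC = 4.02 / 18.69 x 100 = 21.5%


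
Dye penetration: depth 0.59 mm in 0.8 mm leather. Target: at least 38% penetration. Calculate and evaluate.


Penetration = 0.59 / 0.8 x 100 = 73.8%
Target: 38%
Meets target: Yes


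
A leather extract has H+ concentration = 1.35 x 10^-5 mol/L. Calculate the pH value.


pH = -log10[H+]
pH = -log10(1.35 x 10^-5) = 4.87


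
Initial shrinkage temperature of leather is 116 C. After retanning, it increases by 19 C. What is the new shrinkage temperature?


135 C


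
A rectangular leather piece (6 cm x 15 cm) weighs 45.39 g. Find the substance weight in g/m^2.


5043.3 g/m^2

Area = 6 x 15 = 90 cm^2
SW = 45.39 / 90 x 10000 = 5043.3 g/m^2


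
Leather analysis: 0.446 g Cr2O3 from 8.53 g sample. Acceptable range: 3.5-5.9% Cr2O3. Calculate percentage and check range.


Cr2O3 = 5.23%
Within range: Yes

Cr2O3% = 0.446 / 8.53 x 100 = 5.23%
Acceptable range: 3.5 to 5.9%
Within range: Yes


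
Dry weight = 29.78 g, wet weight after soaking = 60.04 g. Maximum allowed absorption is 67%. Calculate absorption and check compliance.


Absorption = 101.6%
Compliant: No

WA = (60.04 - 29.78) / 29.78 x 100 = 101.6%
Maximum allowed: 67%
Compliant: No


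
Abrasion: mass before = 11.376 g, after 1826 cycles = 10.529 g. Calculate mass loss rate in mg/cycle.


0.464 mg/cycle


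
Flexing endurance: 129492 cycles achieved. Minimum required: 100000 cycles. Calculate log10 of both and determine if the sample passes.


log10(129492) = 5.11
log10(100000) = 5.00
Passes: Yes


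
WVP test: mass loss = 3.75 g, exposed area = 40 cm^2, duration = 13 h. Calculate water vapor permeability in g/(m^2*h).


72.12 g/(m^2*h)

WVP = mass_loss / (area x time) x 10000
WVP = 3.75 / (40 x 13) x 10000
WVP = 3.75 / 520 x 10000 = 72.12 g/(m^2*h)


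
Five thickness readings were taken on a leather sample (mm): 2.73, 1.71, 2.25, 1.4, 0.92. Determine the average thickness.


1.80 mm

Sum = 2.73 + 1.71 + 2.25 + 1.4 + 0.92 = 9.01
Average = 9.01 / 5 = 1.80 mm


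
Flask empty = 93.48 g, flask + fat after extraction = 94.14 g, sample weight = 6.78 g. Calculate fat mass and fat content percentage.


Fat mass = 0.66 g
Fat content = 9.7%


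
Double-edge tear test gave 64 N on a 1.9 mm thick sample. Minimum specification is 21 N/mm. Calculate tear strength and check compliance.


Tear strength = 33.7 N/mm
Compliant: Yes


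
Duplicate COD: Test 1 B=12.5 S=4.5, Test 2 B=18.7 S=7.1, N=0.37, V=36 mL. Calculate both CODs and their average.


COD1 = (12.5 - 4.5) x 0.37 x 8000 / 36 = 657.8 mg/L
COD2 = (18.7 - 7.1) x 0.37 x 8000 / 36 = 953.8 mg/L
Average = (657.8 + 953.8) / 2 = 805.8 mg/L


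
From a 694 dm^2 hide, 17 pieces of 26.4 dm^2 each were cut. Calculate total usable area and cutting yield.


Usable area = 448.8 dm^2
Yield = 64.7%


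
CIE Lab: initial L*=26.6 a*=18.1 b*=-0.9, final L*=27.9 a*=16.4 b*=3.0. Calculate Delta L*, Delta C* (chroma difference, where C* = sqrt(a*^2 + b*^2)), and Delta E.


Delta L* = 27.9 - 26.6 = 1.3
C1* = sqrt((18.1)^2 + (-0.9)^2) = 18.122
C2* = sqrt((16.4)^2 + (3.0)^2) = 16.672
Delta C* = 16.672 - 18.122 = -1.45
Delta E = sqrt((1.3)^2 + (-1.7)^2 + (3.9)^2) = 4.45


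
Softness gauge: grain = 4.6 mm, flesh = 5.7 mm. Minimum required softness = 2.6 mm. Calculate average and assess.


Average softness = 5.15 mm
Meets requirement: Yes

Average = (4.6 + 5.7) / 2 = 5.15 mm
Minimum = 2.6 mm
Meets requirement: Yes
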